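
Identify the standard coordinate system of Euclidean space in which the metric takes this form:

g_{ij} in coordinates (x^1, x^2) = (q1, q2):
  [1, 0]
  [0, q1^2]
The line element ds^2 = dq1^2 + q1^2 dq2^2 is dr^2 + r^2 dθ^2 with q1 = r, q2 = θ.
polar coordinates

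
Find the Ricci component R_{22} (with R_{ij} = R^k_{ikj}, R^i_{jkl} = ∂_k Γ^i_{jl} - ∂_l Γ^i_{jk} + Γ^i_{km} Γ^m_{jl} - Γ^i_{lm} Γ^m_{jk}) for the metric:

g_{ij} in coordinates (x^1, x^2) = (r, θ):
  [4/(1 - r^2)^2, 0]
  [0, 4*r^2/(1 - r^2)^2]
Non-zero Christoffel symbols (Γ^k_{ij} = Γ^k_{ji}):
Γ^r_{r r} = 2*r/(1 - r^2)
Γ^r_{θ θ} = (r^3 + r)/(r^2 - 1)
Γ^θ_{r θ} = (-r^2 - 1)/(r^3 - r)
R^r_{θ r θ} = ∂_r Γ^r_{θ θ} - ∂_θ Γ^r_{θ r} + Γ^r_{r m} Γ^m_{θ θ} - Γ^r_{θ m} Γ^m_{θ r}
  = ((r^4 - 4*r^2 - 1)/(r^2 - 1)^2) - (0) + (-2*r^2*(r^2 + 1)/(r^2 - 1)^2) - (-(r^2 + 1)^2/(r^2 - 1)^2) = -4*r^2/(r^2 - 1)^2
R^θ_{θ θ θ} = 0 (a repeated index in an antisymmetric pair)
R_{θθ} = R^r_{θ r θ} + R^θ_{θ θ θ} = (-4*r^2/(r^2 - 1)^2) + (0) = -4*r^2/(r^2 - 1)^2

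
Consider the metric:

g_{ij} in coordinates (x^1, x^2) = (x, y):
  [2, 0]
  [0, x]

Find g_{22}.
With x^1 = x, x^2 = y, g_{22} = g_{yy} is the row-2, column-2 entry of the matrix.
g_{22} = x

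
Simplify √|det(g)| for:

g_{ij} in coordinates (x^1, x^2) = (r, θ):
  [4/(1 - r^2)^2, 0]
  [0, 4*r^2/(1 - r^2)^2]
det(g) = 16*r^2/(1 - r^2)^4
√|det(g)| = 4*r/(r^2 - 1)^2
Volume element: dV = 4*r/(r^2 - 1)^2 dr dθ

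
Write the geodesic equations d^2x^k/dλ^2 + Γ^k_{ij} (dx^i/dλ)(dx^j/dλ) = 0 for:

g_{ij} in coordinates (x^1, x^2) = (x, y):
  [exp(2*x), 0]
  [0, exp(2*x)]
Geodesic equation: d^2x^k/dλ^2 + Γ^k_{ij} (dx^i/dλ)(dx^j/dλ) = 0.
Non-zero Christoffel symbols:
Γ^x_{x x} = 1
Γ^x_{y y} = -1
Γ^y_{x y} = 1
Substituting (the symmetric pair Γ^k_{ij}, Γ^k_{ji} combines into a factor 2):
d^2x/dλ^2 + (dx/dλ)^2 - (dy/dλ)^2 = 0
d^2y/dλ^2 + 2 (dx/dλ)(dy/dλ) = 0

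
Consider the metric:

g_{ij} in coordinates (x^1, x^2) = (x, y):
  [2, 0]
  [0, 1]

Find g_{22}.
With x^1 = x, x^2 = y, g_{22} = g_{yy} is the row-2, column-2 entry of the matrix.
g_{22} = 1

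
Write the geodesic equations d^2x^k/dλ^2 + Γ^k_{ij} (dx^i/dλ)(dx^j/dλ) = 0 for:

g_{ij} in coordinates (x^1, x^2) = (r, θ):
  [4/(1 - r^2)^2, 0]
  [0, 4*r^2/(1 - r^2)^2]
Geodesic equation: d^2x^k/dλ^2 + Γ^k_{ij} (dx^i/dλ)(dx^j/dλ) = 0.
Non-zero Christoffel symbols:
Γ^r_{r r} = 2*r/(1 - r^2)
Γ^r_{θ θ} = (r^3 + r)/(r^2 - 1)
Γ^θ_{r θ} = (-r^2 - 1)/(r^3 - r)
Substituting (the symmetric pair Γ^k_{ij}, Γ^k_{ji} combines into a factor 2):
d^2r/dλ^2 + (2*r/(1 - r^2)) (dr/dλ)^2 + ((r^3 + r)/(r^2 - 1)) (dθ/dλ)^2 = 0
d^2θ/dλ^2 + ((-2*r^2 - 2)/(r^3 - r)) (dr/dλ)(dθ/dλ) = 0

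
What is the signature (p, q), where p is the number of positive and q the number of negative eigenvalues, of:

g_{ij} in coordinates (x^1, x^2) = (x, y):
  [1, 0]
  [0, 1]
The metric is diagonal, so its eigenvalues are the diagonal entries: 1, 1 (at a generic point, where coordinate-dependent entries are positive).
2 positive, 0 negative.
(2, 0) - Riemannian (positive definite)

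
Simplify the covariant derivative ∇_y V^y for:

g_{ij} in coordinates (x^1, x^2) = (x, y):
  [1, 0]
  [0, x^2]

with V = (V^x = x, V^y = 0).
Non-zero Christoffel symbols:
Γ^x_{y y} = -x
Γ^y_{x y} = 1/x
∇_y V^y = ∂_y V^y + Γ^y_{y j} V^j
  = (0) + (1/x)(x) + (0)(0)
  = 1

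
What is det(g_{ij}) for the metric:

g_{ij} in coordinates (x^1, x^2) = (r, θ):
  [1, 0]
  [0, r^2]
For a 2×2 metric: det(g) = g_{11}·g_{22} - g_{12}·g_{21}
= (1)·(r^2) - (0)·(0)
= r^2 - 0
det(g) = r^2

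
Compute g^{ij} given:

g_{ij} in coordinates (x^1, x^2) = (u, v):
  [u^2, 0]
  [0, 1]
The metric is diagonal, so g^{ij} is diagonal with entries 1/g_{ii}: diag(1/(u^2), 1).
g^{ij}:
  [1/u^2, 0]
  [0, 1]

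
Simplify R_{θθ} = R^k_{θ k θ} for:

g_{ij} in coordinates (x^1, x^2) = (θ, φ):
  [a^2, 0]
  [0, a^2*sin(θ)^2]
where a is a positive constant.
Non-zero Christoffel symbols (Γ^k_{ij} = Γ^k_{ji}):
Γ^θ_{φ φ} = -sin(2*θ)/2
Γ^φ_{θ φ} = 1/tan(θ)
R^θ_{θ θ θ} = 0 (a repeated index in an antisymmetric pair)
R^φ_{θ φ θ} = ∂_φ Γ^φ_{θ θ} - ∂_θ Γ^φ_{θ φ} + Γ^φ_{φ m} Γ^m_{θ θ} - Γ^φ_{θ m} Γ^m_{θ φ}
  = (0) - (-1/sin(θ)^2) + (0) - (1/tan(θ)^2) = 1
R_{θθ} = R^θ_{θ θ θ} + R^φ_{θ φ θ} = (0) + (1) = 1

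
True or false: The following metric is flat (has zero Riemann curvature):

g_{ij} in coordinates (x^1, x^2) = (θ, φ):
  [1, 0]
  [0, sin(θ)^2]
Non-zero Christoffel symbols:
Γ^θ_{φ φ} = -sin(2*θ)/2
Γ^φ_{θ φ} = 1/tan(θ)
Ricci tensor: R_{θθ} = 1, R_{θφ} = 0, R_{φφ} = sin(θ)^2
The Ricci tensor is non-zero, so the Riemann tensor is non-zero: not flat.
False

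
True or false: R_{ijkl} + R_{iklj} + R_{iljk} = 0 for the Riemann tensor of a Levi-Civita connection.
This is the first (algebraic) Bianchi identity.
True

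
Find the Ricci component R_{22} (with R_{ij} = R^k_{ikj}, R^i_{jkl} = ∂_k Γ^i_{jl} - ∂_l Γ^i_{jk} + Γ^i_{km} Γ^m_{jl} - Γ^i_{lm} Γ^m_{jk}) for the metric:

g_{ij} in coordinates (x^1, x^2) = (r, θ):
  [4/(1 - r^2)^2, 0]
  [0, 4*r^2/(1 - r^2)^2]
Non-zero Christoffel symbols (Γ^k_{ij} = Γ^k_{ji}):
Γ^r_{r r} = 2*r/(1 - r^2)
Γ^r_{θ θ} = (r^3 + r)/(r^2 - 1)
Γ^θ_{r θ} = (-r^2 - 1)/(r^3 - r)
R^r_{θ r θ} = ∂_r Γ^r_{θ θ} - ∂_θ Γ^r_{θ r} + Γ^r_{r m} Γ^m_{θ θ} - Γ^r_{θ m} Γ^m_{θ r}
  = ((r^4 - 4*r^2 - 1)/(r^2 - 1)^2) - (0) + (-2*r^2*(r^2 + 1)/(r^2 - 1)^2) - (-(r^2 + 1)^2/(r^2 - 1)^2) = -4*r^2/(r^2 - 1)^2
R^θ_{θ θ θ} = 0 (a repeated index in an antisymmetric pair)
R_{θθ} = R^r_{θ r θ} + R^θ_{θ θ θ} = (-4*r^2/(r^2 - 1)^2) + (0) = -4*r^2/(r^2 - 1)^2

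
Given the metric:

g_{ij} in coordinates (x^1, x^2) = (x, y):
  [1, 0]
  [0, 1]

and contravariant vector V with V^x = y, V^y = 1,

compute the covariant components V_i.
V_i = g_{ij} V^j:
V_x = (1)(y) + (0)(1) = y
V_y = (0)(y) + (1)(1) = 1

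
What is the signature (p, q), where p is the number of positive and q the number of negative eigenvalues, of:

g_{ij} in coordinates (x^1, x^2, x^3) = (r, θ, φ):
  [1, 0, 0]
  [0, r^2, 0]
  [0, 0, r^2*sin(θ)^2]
The metric is diagonal, so its eigenvalues are the diagonal entries: 1, r^2, r^2*sin(θ)^2 (at a generic point, where coordinate-dependent entries are positive).
3 positive, 0 negative.
(3, 0) - Riemannian (positive definite)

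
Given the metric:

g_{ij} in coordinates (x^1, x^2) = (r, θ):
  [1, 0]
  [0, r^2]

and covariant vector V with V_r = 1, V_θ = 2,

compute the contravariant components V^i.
Inverse metric (diagonal): g^{rr} = 1, g^{θθ} = 1/r^2
V^i = g^{ij} V_j:
V^r = (1)(1) + (0)(2) = 1
V^θ = (0)(1) + (1/r^2)(2) = 2/r^2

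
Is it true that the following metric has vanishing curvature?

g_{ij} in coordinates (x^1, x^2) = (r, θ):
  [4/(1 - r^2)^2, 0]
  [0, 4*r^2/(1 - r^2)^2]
Non-zero Christoffel symbols:
Γ^r_{r r} = 2*r/(1 - r^2)
Γ^r_{θ θ} = (r^3 + r)/(r^2 - 1)
Γ^θ_{r θ} = (-r^2 - 1)/(r^3 - r)
Ricci tensor: R_{rr} = -4/(r^2 - 1)^2, R_{rθ} = 0, R_{θθ} = -4*r^2/(r^2 - 1)^2
The Ricci tensor is non-zero, so the Riemann tensor is non-zero: not flat.
No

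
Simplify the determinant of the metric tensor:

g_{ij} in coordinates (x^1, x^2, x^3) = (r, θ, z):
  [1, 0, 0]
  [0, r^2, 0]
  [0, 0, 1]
Diagonal metric: det(g) = g_{11}·g_{22}·g_{33}
= (1)·(r^2)·(1)
det(g) = r^2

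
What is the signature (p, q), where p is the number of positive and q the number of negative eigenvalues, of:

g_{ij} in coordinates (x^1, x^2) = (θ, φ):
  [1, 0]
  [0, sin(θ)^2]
The metric is diagonal, so its eigenvalues are the diagonal entries: 1, sin(θ)^2 (at a generic point, where coordinate-dependent entries are positive).
2 positive, 0 negative.
(2, 0) - Riemannian (positive definite)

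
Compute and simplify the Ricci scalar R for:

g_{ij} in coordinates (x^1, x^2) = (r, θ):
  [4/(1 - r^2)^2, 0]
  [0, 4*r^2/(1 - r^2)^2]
Non-zero Christoffel symbols (Γ^k_{ij} = Γ^k_{ji}):
Γ^r_{r r} = 2*r/(1 - r^2)
Γ^r_{θ θ} = (r^3 + r)/(r^2 - 1)
Γ^θ_{r θ} = (-r^2 - 1)/(r^3 - r)
Ricci tensor (R_{ij} = R^k_{ikj}): R_{rr} = -4/(r^2 - 1)^2, R_{rθ} = 0, R_{θθ} = -4*r^2/(r^2 - 1)^2
Inverse metric: g^{rr} = (1 - r^2)^2/4, g^{θθ} = (1 - r^2)^2/(4*r^2)
R = g^{ij} R_{ij} = ((1 - r^2)^2/4)(-4/(r^2 - 1)^2) + ((1 - r^2)^2/(4*r^2))(-4*r^2/(r^2 - 1)^2) = -2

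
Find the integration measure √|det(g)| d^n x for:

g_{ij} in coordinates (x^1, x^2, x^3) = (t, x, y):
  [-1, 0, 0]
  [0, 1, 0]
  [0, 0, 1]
det(g) = -1
√|det(g)| = 1
Volume element: dV = 1 dt dx dy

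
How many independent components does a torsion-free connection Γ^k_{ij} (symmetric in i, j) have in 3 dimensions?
Γ^k_{ij} has n choices for the upper index and n(n+1)/2 independent symmetric lower index pairs.
Total = 3 × 3×4/2 = 3 × 6 = 18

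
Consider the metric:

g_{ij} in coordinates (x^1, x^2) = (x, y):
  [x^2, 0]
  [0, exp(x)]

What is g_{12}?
With x^1 = x, x^2 = y, g_{12} = g_{xy} is the row-1, column-2 entry of the matrix.
g_{12} = 0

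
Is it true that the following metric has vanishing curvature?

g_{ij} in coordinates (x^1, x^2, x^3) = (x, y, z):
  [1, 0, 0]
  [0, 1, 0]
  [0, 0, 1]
All metric components are constant, so every Christoffel symbol vanishes and R^i_{jkl} = 0.
Yes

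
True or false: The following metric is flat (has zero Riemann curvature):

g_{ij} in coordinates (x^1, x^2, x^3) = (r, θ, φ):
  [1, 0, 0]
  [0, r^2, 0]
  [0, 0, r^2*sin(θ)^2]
Non-zero Christoffel symbols:
Γ^r_{θ θ} = -r
Γ^r_{φ φ} = -r*sin(θ)^2
Γ^θ_{r θ} = 1/r
Γ^θ_{φ φ} = -sin(2*θ)/2
Γ^φ_{r φ} = 1/r
Γ^φ_{θ φ} = 1/tan(θ)
Ricci tensor: R_{rr} = 0, R_{rθ} = 0, R_{rφ} = 0, R_{θθ} = 0, R_{θφ} = 0, R_{φφ} = 0
All R_{ij} vanish; in 3 dimensions the Riemann tensor is fully determined by the Ricci tensor, so R^i_{jkl} = 0: the metric is flat (curvilinear coordinates on flat space).
True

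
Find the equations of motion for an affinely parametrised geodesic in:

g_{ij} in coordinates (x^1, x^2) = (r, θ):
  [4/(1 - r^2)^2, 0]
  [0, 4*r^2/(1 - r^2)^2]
Geodesic equation: d^2x^k/dλ^2 + Γ^k_{ij} (dx^i/dλ)(dx^j/dλ) = 0.
Non-zero Christoffel symbols:
Γ^r_{r r} = 2*r/(1 - r^2)
Γ^r_{θ θ} = (r^3 + r)/(r^2 - 1)
Γ^θ_{r θ} = (-r^2 - 1)/(r^3 - r)
Substituting (the symmetric pair Γ^k_{ij}, Γ^k_{ji} combines into a factor 2):
d^2r/dλ^2 + (2*r/(1 - r^2)) (dr/dλ)^2 + ((r^3 + r)/(r^2 - 1)) (dθ/dλ)^2 = 0
d^2θ/dλ^2 + ((-2*r^2 - 2)/(r^3 - r)) (dr/dλ)(dθ/dλ) = 0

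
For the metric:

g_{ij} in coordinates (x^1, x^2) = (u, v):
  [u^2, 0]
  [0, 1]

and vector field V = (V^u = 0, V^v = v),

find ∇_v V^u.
Non-zero Christoffel symbols:
Γ^u_{u u} = 1/u
∇_v V^u = ∂_v V^u + Γ^u_{v j} V^j
  = (0) + (0)(0) + (0)(v)
  = 0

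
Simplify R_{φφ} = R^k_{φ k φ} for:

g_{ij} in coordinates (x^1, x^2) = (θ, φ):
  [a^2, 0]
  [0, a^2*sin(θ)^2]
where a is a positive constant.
Non-zero Christoffel symbols (Γ^k_{ij} = Γ^k_{ji}):
Γ^θ_{φ φ} = -sin(2*θ)/2
Γ^φ_{θ φ} = 1/tan(θ)
R^θ_{φ θ φ} = ∂_θ Γ^θ_{φ φ} - ∂_φ Γ^θ_{φ θ} + Γ^θ_{θ m} Γ^m_{φ φ} - Γ^θ_{φ m} Γ^m_{φ θ}
  = (-cos(2*θ)) - (0) + (0) - (-cos(θ)^2) = sin(θ)^2
R^φ_{φ φ φ} = 0 (a repeated index in an antisymmetric pair)
R_{φφ} = R^θ_{φ θ φ} + R^φ_{φ φ φ} = (sin(θ)^2) + (0) = sin(θ)^2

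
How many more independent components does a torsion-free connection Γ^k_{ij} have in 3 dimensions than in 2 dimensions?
Independent components in n dimensions: n × n(n+1)/2 = n^2(n+1)/2.
3D: 3 × 6 = 18
2D: 2 × 3 = 6
Difference = 18 - 6 = 12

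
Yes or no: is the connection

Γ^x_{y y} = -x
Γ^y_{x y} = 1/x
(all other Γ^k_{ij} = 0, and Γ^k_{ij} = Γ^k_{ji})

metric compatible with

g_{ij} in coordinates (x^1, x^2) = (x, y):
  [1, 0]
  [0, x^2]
Using ∇_k g_{ij} = ∂_k g_{ij} - Γ^m_{ki} g_{mj} - Γ^m_{kj} g_{im}:
e.g. ∇_x g_{yy} = (2*x) - (x) - (x) = 0
Every component ∇_k g_{ij} vanishes: the connection is metric compatible.
Yes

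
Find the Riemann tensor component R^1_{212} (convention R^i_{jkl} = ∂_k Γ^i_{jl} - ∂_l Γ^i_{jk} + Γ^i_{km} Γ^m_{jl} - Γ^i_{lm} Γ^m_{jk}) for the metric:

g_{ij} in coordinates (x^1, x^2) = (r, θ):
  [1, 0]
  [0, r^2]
Non-zero Christoffel symbols (Γ^k_{ij} = Γ^k_{ji}):
Γ^r_{θ θ} = -r
Γ^θ_{r θ} = 1/r
R^r_{θ r θ} = ∂_r Γ^r_{θ θ} - ∂_θ Γ^r_{θ r} + Γ^r_{r m} Γ^m_{θ θ} - Γ^r_{θ m} Γ^m_{θ r}
  = (-1) - (0) + (0) - (-1) = 0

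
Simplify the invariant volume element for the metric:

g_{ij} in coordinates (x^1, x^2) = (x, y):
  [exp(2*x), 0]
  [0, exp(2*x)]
det(g) = exp(4*x)
√|det(g)| = exp(2*x)
Volume element: dV = exp(2*x) dx dy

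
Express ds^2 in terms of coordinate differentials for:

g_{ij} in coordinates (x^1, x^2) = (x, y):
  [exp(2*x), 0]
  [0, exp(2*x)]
ds^2 = g_{ij} dx^i dx^j; only the non-zero components contribute.
ds^2 = exp(2*x) dx^2 + exp(2*x) dy^2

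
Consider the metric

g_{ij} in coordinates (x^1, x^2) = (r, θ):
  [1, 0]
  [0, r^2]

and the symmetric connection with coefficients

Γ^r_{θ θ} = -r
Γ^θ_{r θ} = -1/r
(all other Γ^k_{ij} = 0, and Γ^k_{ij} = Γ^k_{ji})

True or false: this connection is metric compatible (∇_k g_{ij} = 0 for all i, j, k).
Using ∇_k g_{ij} = ∂_k g_{ij} - Γ^m_{ki} g_{mj} - Γ^m_{kj} g_{im}:
∇_θ g_{rθ} = (0) - (-r) - (-r) = 2*r ≠ 0
So the connection is not metric compatible (it is not the Levi-Civita connection).
False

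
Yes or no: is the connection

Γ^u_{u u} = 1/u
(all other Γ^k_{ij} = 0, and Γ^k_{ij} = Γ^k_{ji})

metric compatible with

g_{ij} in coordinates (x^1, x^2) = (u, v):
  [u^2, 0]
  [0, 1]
Using ∇_k g_{ij} = ∂_k g_{ij} - Γ^m_{ki} g_{mj} - Γ^m_{kj} g_{im}:
e.g. ∇_u g_{uu} = (2*u) - (u) - (u) = 0
Every component ∇_k g_{ij} vanishes: the connection is metric compatible.
Yes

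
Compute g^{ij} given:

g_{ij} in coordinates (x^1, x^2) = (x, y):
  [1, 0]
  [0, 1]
The metric is diagonal, so g^{ij} is diagonal with entries 1/g_{ii}: diag(1, 1).
g^{ij}:
  [1, 0]
  [0, 1]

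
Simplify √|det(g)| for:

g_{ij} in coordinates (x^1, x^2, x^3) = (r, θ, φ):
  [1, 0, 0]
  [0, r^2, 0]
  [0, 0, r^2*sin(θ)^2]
det(g) = r^4*sin(θ)^2
√|det(g)| = r^2*sin(θ) (taking 0 < θ < π so that |sin(θ)| = sin(θ))
Volume element: dV = r^2*sin(θ) dr dθ dφ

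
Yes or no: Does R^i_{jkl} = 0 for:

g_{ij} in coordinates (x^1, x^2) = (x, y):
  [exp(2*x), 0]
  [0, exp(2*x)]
Non-zero Christoffel symbols:
Γ^x_{x x} = 1
Γ^x_{y y} = -1
Γ^y_{x y} = 1
Ricci tensor: R_{xx} = 0, R_{xy} = 0, R_{yy} = 0
All R_{ij} vanish; in 2 dimensions the Riemann tensor is fully determined by the Ricci tensor, so R^i_{jkl} = 0: the metric is flat (curvilinear coordinates on flat space).
Yes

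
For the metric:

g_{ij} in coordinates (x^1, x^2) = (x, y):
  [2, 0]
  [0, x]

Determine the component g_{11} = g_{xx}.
With x^1 = x, x^2 = y, g_{11} = g_{xx} is the row-1, column-1 entry of the matrix.
g_{11} = 2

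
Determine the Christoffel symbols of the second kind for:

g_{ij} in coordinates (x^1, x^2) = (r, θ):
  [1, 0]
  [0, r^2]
Using Γ^k_{ij} = (1/2) g^{km} (∂_i g_{mj} + ∂_j g_{mi} - ∂_m g_{ij}); the metric is diagonal, so only the m = k term contributes.
Non-zero symbols (using the symmetry Γ^k_{ij} = Γ^k_{ji}):
Γ^r_{θ θ} = (1/2) g^{rr} (∂_θ g_{rθ} + ∂_θ g_{rθ} - ∂_r g_{θθ}) = (1/2)(1)((0) + (0) - (2*r)) = -r
Γ^θ_{r θ} = (1/2) g^{θθ} (∂_r g_{θθ} + ∂_θ g_{θr} - ∂_θ g_{rθ}) = (1/2)(1/r^2)((2*r) + (0) - (0)) = 1/r
All other Christoffel symbols are zero.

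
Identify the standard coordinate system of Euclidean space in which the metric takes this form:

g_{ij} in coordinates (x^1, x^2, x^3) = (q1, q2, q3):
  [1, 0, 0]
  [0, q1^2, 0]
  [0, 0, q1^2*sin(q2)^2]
The line element ds^2 = dq1^2 + q1^2 dq2^2 + q1^2 sin(q2)^2 dq3^2 is dr^2 + r^2 dθ^2 + r^2 sin(θ)^2 dφ^2 with q1 = r, q2 = θ, q3 = φ.
spherical coordinates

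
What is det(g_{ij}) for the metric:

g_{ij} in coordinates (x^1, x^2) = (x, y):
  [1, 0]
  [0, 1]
For a 2×2 metric: det(g) = g_{11}·g_{22} - g_{12}·g_{21}
= (1)·(1) - (0)·(0)
= 1 - 0
det(g) = 1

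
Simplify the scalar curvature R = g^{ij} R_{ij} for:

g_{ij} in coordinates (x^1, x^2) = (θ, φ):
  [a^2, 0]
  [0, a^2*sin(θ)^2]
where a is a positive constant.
Non-zero Christoffel symbols (Γ^k_{ij} = Γ^k_{ji}):
Γ^θ_{φ φ} = -sin(2*θ)/2
Γ^φ_{θ φ} = 1/tan(θ)
Ricci tensor (R_{ij} = R^k_{ikj}): R_{θθ} = 1, R_{θφ} = 0, R_{φφ} = sin(θ)^2
Inverse metric: g^{θθ} = 1/a^2, g^{φφ} = 1/(a^2*sin(θ)^2)
R = g^{ij} R_{ij} = (1/a^2)(1) + (1/(a^2*sin(θ)^2))(sin(θ)^2) = 2/a^2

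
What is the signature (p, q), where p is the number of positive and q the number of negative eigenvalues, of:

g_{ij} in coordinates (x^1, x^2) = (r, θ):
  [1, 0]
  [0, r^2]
The metric is diagonal, so its eigenvalues are the diagonal entries: 1, r^2 (at a generic point, where coordinate-dependent entries are positive).
2 positive, 0 negative.
(2, 0) - Riemannian (positive definite)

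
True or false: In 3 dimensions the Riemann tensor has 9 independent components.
n^2(n^2-1)/12 = 9·8/12 = 6 independent components for n = 3.
False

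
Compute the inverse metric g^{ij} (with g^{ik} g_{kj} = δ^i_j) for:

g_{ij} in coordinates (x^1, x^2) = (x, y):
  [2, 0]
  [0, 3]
The metric is diagonal, so g^{ij} is diagonal with entries 1/g_{ii}: diag(1/2, 1/3).
g^{ij}:
  [1/2, 0]
  [0, 1/3]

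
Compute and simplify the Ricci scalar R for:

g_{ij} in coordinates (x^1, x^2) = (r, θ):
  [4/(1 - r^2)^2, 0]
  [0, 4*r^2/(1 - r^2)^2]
Non-zero Christoffel symbols (Γ^k_{ij} = Γ^k_{ji}):
Γ^r_{r r} = 2*r/(1 - r^2)
Γ^r_{θ θ} = (r^3 + r)/(r^2 - 1)
Γ^θ_{r θ} = (-r^2 - 1)/(r^3 - r)
Ricci tensor (R_{ij} = R^k_{ikj}): R_{rr} = -4/(r^2 - 1)^2, R_{rθ} = 0, R_{θθ} = -4*r^2/(r^2 - 1)^2
Inverse metric: g^{rr} = (1 - r^2)^2/4, g^{θθ} = (1 - r^2)^2/(4*r^2)
R = g^{ij} R_{ij} = ((1 - r^2)^2/4)(-4/(r^2 - 1)^2) + ((1 - r^2)^2/(4*r^2))(-4*r^2/(r^2 - 1)^2) = -2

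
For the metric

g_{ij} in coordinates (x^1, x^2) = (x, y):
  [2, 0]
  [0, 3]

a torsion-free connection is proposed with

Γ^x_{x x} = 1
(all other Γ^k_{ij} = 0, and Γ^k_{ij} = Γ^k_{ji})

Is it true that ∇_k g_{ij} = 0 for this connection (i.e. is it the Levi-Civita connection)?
Using ∇_k g_{ij} = ∂_k g_{ij} - Γ^m_{ki} g_{mj} - Γ^m_{kj} g_{im}:
∇_x g_{xx} = (0) - (2) - (2) = -4 ≠ 0
So the connection is not metric compatible (it is not the Levi-Civita connection).
No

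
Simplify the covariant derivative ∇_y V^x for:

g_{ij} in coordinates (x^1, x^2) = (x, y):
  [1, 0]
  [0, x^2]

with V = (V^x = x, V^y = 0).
Non-zero Christoffel symbols:
Γ^x_{y y} = -x
Γ^y_{x y} = 1/x
∇_y V^x = ∂_y V^x + Γ^x_{y j} V^j
  = (0) + (0)(x) + (-x)(0)
  = 0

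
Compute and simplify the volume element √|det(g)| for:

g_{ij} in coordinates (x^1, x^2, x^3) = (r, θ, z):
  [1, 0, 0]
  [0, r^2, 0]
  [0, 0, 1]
det(g) = r^2
√|det(g)| = r
Volume element: dV = r dr dθ dz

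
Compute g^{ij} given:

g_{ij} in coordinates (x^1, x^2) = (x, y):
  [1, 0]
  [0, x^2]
The metric is diagonal, so g^{ij} is diagonal with entries 1/g_{ii}: diag(1, 1/(x^2)).
g^{ij}:
  [1, 0]
  [0, 1/x^2]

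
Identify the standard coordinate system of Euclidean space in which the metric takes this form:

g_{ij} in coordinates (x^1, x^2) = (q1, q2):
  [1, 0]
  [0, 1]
All components are constant and the metric is the identity, i.e. orthonormal rectilinear coordinates.
Cartesian (2D) coordinates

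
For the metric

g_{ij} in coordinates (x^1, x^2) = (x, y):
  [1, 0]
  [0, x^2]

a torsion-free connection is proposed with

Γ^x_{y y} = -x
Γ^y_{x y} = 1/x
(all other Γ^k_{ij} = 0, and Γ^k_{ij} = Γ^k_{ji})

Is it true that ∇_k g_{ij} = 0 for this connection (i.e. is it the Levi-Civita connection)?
Using ∇_k g_{ij} = ∂_k g_{ij} - Γ^m_{ki} g_{mj} - Γ^m_{kj} g_{im}:
e.g. ∇_x g_{yy} = (2*x) - (x) - (x) = 0
Every component ∇_k g_{ij} vanishes: the connection is metric compatible.
Yes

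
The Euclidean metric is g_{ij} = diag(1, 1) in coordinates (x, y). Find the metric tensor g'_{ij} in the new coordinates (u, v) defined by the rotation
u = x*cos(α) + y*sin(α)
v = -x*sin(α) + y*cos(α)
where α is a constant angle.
Invert the transformation: x = u*cos(α) - v*sin(α), y = u*sin(α) + v*cos(α)
g'_{ij} = (∂x^k/∂x'^i)(∂x^l/∂x'^j) g_{kl}; with g_{kl} = δ_{kl} this is Σ_k (∂x^k/∂x'^i)(∂x^k/∂x'^j).
Jacobian: ∂x/∂u = cos(α), ∂x/∂v = -sin(α), ∂y/∂u = sin(α), ∂y/∂v = cos(α)
g'_{uu} = (cos(α))(cos(α)) + (sin(α))(sin(α)) = 1
g'_{uv} = (cos(α))(-sin(α)) + (sin(α))(cos(α)) = 0
g'_{vv} = (-sin(α))(-sin(α)) + (cos(α))(cos(α)) = 1
g'_{ij} = diag(1, 1)
The Euclidean metric is invariant under rotations.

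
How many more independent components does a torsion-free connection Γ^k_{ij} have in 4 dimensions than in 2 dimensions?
Independent components in n dimensions: n × n(n+1)/2 = n^2(n+1)/2.
4D: 4 × 10 = 40
2D: 2 × 3 = 6
Difference = 40 - 6 = 34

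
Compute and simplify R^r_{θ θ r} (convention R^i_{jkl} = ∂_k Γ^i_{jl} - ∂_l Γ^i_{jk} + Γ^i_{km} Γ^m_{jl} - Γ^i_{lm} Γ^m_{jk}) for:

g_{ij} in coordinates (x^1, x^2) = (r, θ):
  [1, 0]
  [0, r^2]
Non-zero Christoffel symbols (Γ^k_{ij} = Γ^k_{ji}):
Γ^r_{θ θ} = -r
Γ^θ_{r θ} = 1/r
R^r_{θ θ r} = ∂_θ Γ^r_{θ r} - ∂_r Γ^r_{θ θ} + Γ^r_{θ m} Γ^m_{θ r} - Γ^r_{r m} Γ^m_{θ θ}
  = (0) - (-1) + (-1) - (0) = 0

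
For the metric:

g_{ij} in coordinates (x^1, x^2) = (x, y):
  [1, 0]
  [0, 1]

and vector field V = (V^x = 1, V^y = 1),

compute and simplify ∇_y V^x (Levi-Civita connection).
All Christoffel symbols are zero.
∇_y V^x = ∂_y V^x + Γ^x_{y j} V^j
  = (0) + (0)(1) + (0)(1)
  = 0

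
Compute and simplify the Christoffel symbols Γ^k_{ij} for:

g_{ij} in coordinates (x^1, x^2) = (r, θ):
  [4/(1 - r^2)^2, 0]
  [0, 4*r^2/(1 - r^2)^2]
Using Γ^k_{ij} = (1/2) g^{km} (∂_i g_{mj} + ∂_j g_{mi} - ∂_m g_{ij}); the metric is diagonal, so only the m = k term contributes.
Non-zero symbols (using the symmetry Γ^k_{ij} = Γ^k_{ji}):
Γ^r_{r r} = (1/2) g^{rr} (∂_r g_{rr} + ∂_r g_{rr} - ∂_r g_{rr}) = (1/2)((1 - r^2)^2/4)((16*r/(1 - r^2)^3) + (16*r/(1 - r^2)^3) - (16*r/(1 - r^2)^3)) = 2*r/(1 - r^2)
Γ^r_{θ θ} = (1/2) g^{rr} (∂_θ g_{rθ} + ∂_θ g_{rθ} - ∂_r g_{θθ}) = (1/2)((1 - r^2)^2/4)((0) + (0) - (-8*(r^3 + r)/(r^2 - 1)^3)) = (r^3 + r)/(r^2 - 1)
Γ^θ_{r θ} = (1/2) g^{θθ} (∂_r g_{θθ} + ∂_θ g_{θr} - ∂_θ g_{rθ}) = (1/2)((1 - r^2)^2/(4*r^2))((-8*(r^3 + r)/(r^2 - 1)^3) + (0) - (0)) = (-r^2 - 1)/(r^3 - r)
All other Christoffel symbols are zero.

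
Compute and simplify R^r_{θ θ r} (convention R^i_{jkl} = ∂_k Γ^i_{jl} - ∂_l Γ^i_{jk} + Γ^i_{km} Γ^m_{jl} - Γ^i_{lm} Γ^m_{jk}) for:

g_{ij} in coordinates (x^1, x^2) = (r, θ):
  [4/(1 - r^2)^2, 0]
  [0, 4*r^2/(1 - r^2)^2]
Non-zero Christoffel symbols (Γ^k_{ij} = Γ^k_{ji}):
Γ^r_{r r} = 2*r/(1 - r^2)
Γ^r_{θ θ} = (r^3 + r)/(r^2 - 1)
Γ^θ_{r θ} = (-r^2 - 1)/(r^3 - r)
R^r_{θ θ r} = ∂_θ Γ^r_{θ r} - ∂_r Γ^r_{θ θ} + Γ^r_{θ m} Γ^m_{θ r} - Γ^r_{r m} Γ^m_{θ θ}
  = (0) - ((r^4 - 4*r^2 - 1)/(r^2 - 1)^2) + (-(r^2 + 1)^2/(r^2 - 1)^2) - (-2*r^2*(r^2 + 1)/(r^2 - 1)^2) = 4*r^2/(r^2 - 1)^2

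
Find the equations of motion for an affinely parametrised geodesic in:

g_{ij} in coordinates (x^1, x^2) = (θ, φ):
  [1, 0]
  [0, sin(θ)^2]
Geodesic equation: d^2x^k/dλ^2 + Γ^k_{ij} (dx^i/dλ)(dx^j/dλ) = 0.
Non-zero Christoffel symbols:
Γ^θ_{φ φ} = -sin(2*θ)/2
Γ^φ_{θ φ} = 1/tan(θ)
Substituting (the symmetric pair Γ^k_{ij}, Γ^k_{ji} combines into a factor 2):
d^2θ/dλ^2 - (sin(2*θ)/2) (dφ/dλ)^2 = 0
d^2φ/dλ^2 + (2/tan(θ)) (dθ/dλ)(dφ/dλ) = 0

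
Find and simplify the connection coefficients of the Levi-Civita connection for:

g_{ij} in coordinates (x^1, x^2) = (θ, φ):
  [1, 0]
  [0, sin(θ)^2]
Using Γ^k_{ij} = (1/2) g^{km} (∂_i g_{mj} + ∂_j g_{mi} - ∂_m g_{ij}); the metric is diagonal, so only the m = k term contributes.
Non-zero symbols (using the symmetry Γ^k_{ij} = Γ^k_{ji}):
Γ^θ_{φ φ} = (1/2) g^{θθ} (∂_φ g_{θφ} + ∂_φ g_{θφ} - ∂_θ g_{φφ}) = (1/2)(1)((0) + (0) - (sin(2*θ))) = -sin(2*θ)/2
Γ^φ_{θ φ} = (1/2) g^{φφ} (∂_θ g_{φφ} + ∂_φ g_{φθ} - ∂_φ g_{θφ}) = (1/2)(1/sin(θ)^2)((sin(2*θ)) + (0) - (0)) = 1/tan(θ)
All other Christoffel symbols are zero.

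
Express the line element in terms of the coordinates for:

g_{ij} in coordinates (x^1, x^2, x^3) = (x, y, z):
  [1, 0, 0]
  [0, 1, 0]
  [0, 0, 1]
ds^2 = g_{ij} dx^i dx^j; only the non-zero components contribute.
ds^2 = dx^2 + dy^2 + dz^2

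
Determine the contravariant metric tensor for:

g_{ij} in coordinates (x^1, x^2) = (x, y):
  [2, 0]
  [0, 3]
The metric is diagonal, so g^{ij} is diagonal with entries 1/g_{ii}: diag(1/2, 1/3).
g^{ij}:
  [1/2, 0]
  [0, 1/3]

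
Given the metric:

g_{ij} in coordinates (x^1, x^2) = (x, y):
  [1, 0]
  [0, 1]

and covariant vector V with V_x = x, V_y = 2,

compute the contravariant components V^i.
Inverse metric (diagonal): g^{xx} = 1, g^{yy} = 1
V^i = g^{ij} V_j:
V^x = (1)(x) + (0)(2) = x
V^y = (0)(x) + (1)(2) = 2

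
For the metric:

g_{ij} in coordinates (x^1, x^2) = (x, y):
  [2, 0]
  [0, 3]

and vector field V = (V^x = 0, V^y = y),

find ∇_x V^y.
All Christoffel symbols are zero.
∇_x V^y = ∂_x V^y + Γ^y_{x j} V^j
  = (0) + (0)(0) + (0)(y)
  = 0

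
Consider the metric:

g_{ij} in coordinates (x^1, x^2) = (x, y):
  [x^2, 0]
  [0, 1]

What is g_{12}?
With x^1 = x, x^2 = y, g_{12} = g_{xy} is the row-1, column-2 entry of the matrix.
g_{12} = 0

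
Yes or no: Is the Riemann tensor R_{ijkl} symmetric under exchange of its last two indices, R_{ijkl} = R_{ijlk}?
It is antisymmetric in the last pair: R_{ijkl} = -R_{ijlk}.
No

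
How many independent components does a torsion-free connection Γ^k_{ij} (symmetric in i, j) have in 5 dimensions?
Γ^k_{ij} has n choices for the upper index and n(n+1)/2 independent symmetric lower index pairs.
Total = 5 × 5×6/2 = 5 × 15 = 75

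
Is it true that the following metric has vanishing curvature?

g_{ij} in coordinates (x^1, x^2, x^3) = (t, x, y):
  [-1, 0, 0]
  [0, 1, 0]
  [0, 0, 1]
All metric components are constant, so every Christoffel symbol vanishes and R^i_{jkl} = 0.
Yes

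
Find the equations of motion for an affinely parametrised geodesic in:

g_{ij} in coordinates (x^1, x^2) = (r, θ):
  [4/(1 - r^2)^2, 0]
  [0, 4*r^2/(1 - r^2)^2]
Geodesic equation: d^2x^k/dλ^2 + Γ^k_{ij} (dx^i/dλ)(dx^j/dλ) = 0.
Non-zero Christoffel symbols:
Γ^r_{r r} = 2*r/(1 - r^2)
Γ^r_{θ θ} = (r^3 + r)/(r^2 - 1)
Γ^θ_{r θ} = (-r^2 - 1)/(r^3 - r)
Substituting (the symmetric pair Γ^k_{ij}, Γ^k_{ji} combines into a factor 2):
d^2r/dλ^2 + (2*r/(1 - r^2)) (dr/dλ)^2 + ((r^3 + r)/(r^2 - 1)) (dθ/dλ)^2 = 0
d^2θ/dλ^2 + ((-2*r^2 - 2)/(r^3 - r)) (dr/dλ)(dθ/dλ) = 0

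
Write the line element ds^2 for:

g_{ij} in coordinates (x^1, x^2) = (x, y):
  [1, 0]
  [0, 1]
ds^2 = g_{ij} dx^i dx^j; only the non-zero components contribute.
ds^2 = dx^2 + dy^2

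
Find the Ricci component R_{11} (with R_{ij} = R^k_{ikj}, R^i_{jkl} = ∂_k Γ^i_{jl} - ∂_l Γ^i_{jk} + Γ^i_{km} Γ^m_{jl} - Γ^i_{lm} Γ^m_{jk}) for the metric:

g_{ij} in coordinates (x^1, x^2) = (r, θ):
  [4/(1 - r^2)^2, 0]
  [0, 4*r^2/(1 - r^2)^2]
Non-zero Christoffel symbols (Γ^k_{ij} = Γ^k_{ji}):
Γ^r_{r r} = 2*r/(1 - r^2)
Γ^r_{θ θ} = (r^3 + r)/(r^2 - 1)
Γ^θ_{r θ} = (-r^2 - 1)/(r^3 - r)
R^r_{r r r} = 0 (a repeated index in an antisymmetric pair)
R^θ_{r θ r} = ∂_θ Γ^θ_{r r} - ∂_r Γ^θ_{r θ} + Γ^θ_{θ m} Γ^m_{r r} - Γ^θ_{r m} Γ^m_{r θ}
  = (0) - ((r^4 + 4*r^2 - 1)/(r^3 - r)^2) + (2*(r^2 + 1)/(r^2 - 1)^2) - ((r^2 + 1)^2/(r^3 - r)^2) = -4/(r^2 - 1)^2
R_{rr} = R^r_{r r r} + R^θ_{r θ r} = (0) + (-4/(r^2 - 1)^2) = -4/(r^2 - 1)^2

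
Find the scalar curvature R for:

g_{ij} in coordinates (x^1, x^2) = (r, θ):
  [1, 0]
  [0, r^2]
Non-zero Christoffel symbols (Γ^k_{ij} = Γ^k_{ji}):
Γ^r_{θ θ} = -r
Γ^θ_{r θ} = 1/r
Ricci tensor (R_{ij} = R^k_{ikj}): R_{rr} = 0, R_{rθ} = 0, R_{θθ} = 0
Inverse metric: g^{rr} = 1, g^{θθ} = 1/r^2
R = g^{ij} R_{ij} = (1)(0) + (1/r^2)(0) = 0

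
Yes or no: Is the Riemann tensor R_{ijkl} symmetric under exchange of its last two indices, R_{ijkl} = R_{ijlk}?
It is antisymmetric in the last pair: R_{ijkl} = -R_{ijlk}.
No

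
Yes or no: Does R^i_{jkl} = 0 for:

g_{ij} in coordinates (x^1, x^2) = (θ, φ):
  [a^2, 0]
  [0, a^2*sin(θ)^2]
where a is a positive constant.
Non-zero Christoffel symbols:
Γ^θ_{φ φ} = -sin(2*θ)/2
Γ^φ_{θ φ} = 1/tan(θ)
Ricci tensor: R_{θθ} = 1, R_{θφ} = 0, R_{φφ} = sin(θ)^2
The Ricci tensor is non-zero, so the Riemann tensor is non-zero: not flat.
No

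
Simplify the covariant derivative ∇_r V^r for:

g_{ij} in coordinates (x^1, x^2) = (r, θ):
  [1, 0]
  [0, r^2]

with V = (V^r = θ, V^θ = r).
Non-zero Christoffel symbols:
Γ^r_{θ θ} = -r
Γ^θ_{r θ} = 1/r
∇_r V^r = ∂_r V^r + Γ^r_{r j} V^j
  = (0) + (0)(θ) + (0)(r)
  = 0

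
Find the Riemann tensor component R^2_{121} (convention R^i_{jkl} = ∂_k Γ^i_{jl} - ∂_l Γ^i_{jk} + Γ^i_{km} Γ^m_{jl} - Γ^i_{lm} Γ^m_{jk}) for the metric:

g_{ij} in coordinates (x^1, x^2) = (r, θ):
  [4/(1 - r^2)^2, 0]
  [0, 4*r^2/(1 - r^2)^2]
Non-zero Christoffel symbols (Γ^k_{ij} = Γ^k_{ji}):
Γ^r_{r r} = 2*r/(1 - r^2)
Γ^r_{θ θ} = (r^3 + r)/(r^2 - 1)
Γ^θ_{r θ} = (-r^2 - 1)/(r^3 - r)
R^θ_{r θ r} = ∂_θ Γ^θ_{r r} - ∂_r Γ^θ_{r θ} + Γ^θ_{θ m} Γ^m_{r r} - Γ^θ_{r m} Γ^m_{r θ}
  = (0) - ((r^4 + 4*r^2 - 1)/(r^3 - r)^2) + (2*(r^2 + 1)/(r^2 - 1)^2) - ((r^2 + 1)^2/(r^3 - r)^2) = -4/(r^2 - 1)^2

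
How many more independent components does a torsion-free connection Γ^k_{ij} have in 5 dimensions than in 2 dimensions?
Independent components in n dimensions: n × n(n+1)/2 = n^2(n+1)/2.
5D: 5 × 15 = 75
2D: 2 × 3 = 6
Difference = 75 - 6 = 69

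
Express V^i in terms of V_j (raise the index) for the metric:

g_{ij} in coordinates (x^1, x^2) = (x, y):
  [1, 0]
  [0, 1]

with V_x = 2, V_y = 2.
Inverse metric (diagonal): g^{xx} = 1, g^{yy} = 1
V^i = g^{ij} V_j:
V^x = (1)(2) + (0)(2) = 2
V^y = (0)(2) + (1)(2) = 2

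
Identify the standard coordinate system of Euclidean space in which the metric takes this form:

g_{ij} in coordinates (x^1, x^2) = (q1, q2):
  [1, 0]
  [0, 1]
All components are constant and the metric is the identity, i.e. orthonormal rectilinear coordinates.
Cartesian (2D) coordinates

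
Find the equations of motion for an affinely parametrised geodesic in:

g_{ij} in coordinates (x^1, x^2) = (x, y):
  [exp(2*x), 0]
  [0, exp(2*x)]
Geodesic equation: d^2x^k/dλ^2 + Γ^k_{ij} (dx^i/dλ)(dx^j/dλ) = 0.
Non-zero Christoffel symbols:
Γ^x_{x x} = 1
Γ^x_{y y} = -1
Γ^y_{x y} = 1
Substituting (the symmetric pair Γ^k_{ij}, Γ^k_{ji} combines into a factor 2):
d^2x/dλ^2 + (dx/dλ)^2 - (dy/dλ)^2 = 0
d^2y/dλ^2 + 2 (dx/dλ)(dy/dλ) = 0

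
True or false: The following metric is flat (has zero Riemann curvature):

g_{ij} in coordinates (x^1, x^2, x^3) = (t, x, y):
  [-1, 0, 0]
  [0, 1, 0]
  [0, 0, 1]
All metric components are constant, so every Christoffel symbol vanishes and R^i_{jkl} = 0.
True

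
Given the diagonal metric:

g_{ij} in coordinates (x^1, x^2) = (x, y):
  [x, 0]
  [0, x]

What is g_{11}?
With x^1 = x, x^2 = y, g_{11} = g_{xx} is the row-1, column-1 entry of the matrix.
g_{11} = x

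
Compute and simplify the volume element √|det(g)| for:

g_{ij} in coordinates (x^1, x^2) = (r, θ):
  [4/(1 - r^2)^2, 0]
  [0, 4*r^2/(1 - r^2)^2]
det(g) = 16*r^2/(1 - r^2)^4
√|det(g)| = 4*r/(r^2 - 1)^2
Volume element: dV = 4*r/(r^2 - 1)^2 dr dθ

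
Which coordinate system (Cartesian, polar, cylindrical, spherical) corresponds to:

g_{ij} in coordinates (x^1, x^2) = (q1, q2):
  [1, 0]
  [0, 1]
All components are constant and the metric is the identity, i.e. orthonormal rectilinear coordinates.
Cartesian (2D) coordinates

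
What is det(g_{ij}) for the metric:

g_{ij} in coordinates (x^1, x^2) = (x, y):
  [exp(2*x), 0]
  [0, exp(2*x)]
For a 2×2 metric: det(g) = g_{11}·g_{22} - g_{12}·g_{21}
= (exp(2*x))·(exp(2*x)) - (0)·(0)
= exp(4*x) - 0
det(g) = exp(4*x)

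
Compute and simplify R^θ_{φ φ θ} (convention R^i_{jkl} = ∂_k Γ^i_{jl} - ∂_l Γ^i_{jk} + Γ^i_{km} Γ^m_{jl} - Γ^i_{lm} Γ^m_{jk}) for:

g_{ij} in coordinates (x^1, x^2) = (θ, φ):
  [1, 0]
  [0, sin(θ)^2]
Non-zero Christoffel symbols (Γ^k_{ij} = Γ^k_{ji}):
Γ^θ_{φ φ} = -sin(2*θ)/2
Γ^φ_{θ φ} = 1/tan(θ)
R^θ_{φ φ θ} = ∂_φ Γ^θ_{φ θ} - ∂_θ Γ^θ_{φ φ} + Γ^θ_{φ m} Γ^m_{φ θ} - Γ^θ_{θ m} Γ^m_{φ φ}
  = (0) - (-cos(2*θ)) + (-cos(θ)^2) - (0) = -sin(θ)^2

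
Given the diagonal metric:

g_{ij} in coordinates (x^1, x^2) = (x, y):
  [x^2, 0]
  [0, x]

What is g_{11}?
With x^1 = x, x^2 = y, g_{11} = g_{xx} is the row-1, column-1 entry of the matrix.
g_{11} = x^2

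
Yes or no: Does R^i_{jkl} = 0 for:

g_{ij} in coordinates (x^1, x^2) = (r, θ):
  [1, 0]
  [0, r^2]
Non-zero Christoffel symbols:
Γ^r_{θ θ} = -r
Γ^θ_{r θ} = 1/r
Ricci tensor: R_{rr} = 0, R_{rθ} = 0, R_{θθ} = 0
All R_{ij} vanish; in 2 dimensions the Riemann tensor is fully determined by the Ricci tensor, so R^i_{jkl} = 0: the metric is flat (curvilinear coordinates on flat space).
Yes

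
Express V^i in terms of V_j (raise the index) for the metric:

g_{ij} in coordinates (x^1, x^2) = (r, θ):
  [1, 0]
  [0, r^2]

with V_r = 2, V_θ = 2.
Inverse metric (diagonal): g^{rr} = 1, g^{θθ} = 1/r^2
V^i = g^{ij} V_j:
V^r = (1)(2) + (0)(2) = 2
V^θ = (0)(2) + (1/r^2)(2) = 2/r^2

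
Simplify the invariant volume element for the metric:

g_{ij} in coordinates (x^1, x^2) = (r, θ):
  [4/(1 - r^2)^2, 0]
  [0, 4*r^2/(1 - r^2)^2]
det(g) = 16*r^2/(1 - r^2)^4
√|det(g)| = 4*r/(r^2 - 1)^2
Volume element: dV = 4*r/(r^2 - 1)^2 dr dθ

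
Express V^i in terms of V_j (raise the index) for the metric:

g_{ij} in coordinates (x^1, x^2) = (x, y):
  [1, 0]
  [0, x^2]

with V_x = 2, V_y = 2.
Inverse metric (diagonal): g^{xx} = 1, g^{yy} = 1/x^2
V^i = g^{ij} V_j:
V^x = (1)(2) + (0)(2) = 2
V^y = (0)(2) + (1/x^2)(2) = 2/x^2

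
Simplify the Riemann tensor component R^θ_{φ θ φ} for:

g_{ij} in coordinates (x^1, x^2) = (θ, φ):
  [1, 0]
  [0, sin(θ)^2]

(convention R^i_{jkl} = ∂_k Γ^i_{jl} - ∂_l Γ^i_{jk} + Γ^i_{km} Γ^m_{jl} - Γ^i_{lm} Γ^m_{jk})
Non-zero Christoffel symbols (Γ^k_{ij} = Γ^k_{ji}):
Γ^θ_{φ φ} = -sin(2*θ)/2
Γ^φ_{θ φ} = 1/tan(θ)
R^θ_{φ θ φ} = ∂_θ Γ^θ_{φ φ} - ∂_φ Γ^θ_{φ θ} + Γ^θ_{θ m} Γ^m_{φ φ} - Γ^θ_{φ m} Γ^m_{φ θ}
  = (-cos(2*θ)) - (0) + (0) - (-cos(θ)^2) = sin(θ)^2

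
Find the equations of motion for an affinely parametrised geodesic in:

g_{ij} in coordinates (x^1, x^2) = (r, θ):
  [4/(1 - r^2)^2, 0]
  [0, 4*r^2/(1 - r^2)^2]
Geodesic equation: d^2x^k/dλ^2 + Γ^k_{ij} (dx^i/dλ)(dx^j/dλ) = 0.
Non-zero Christoffel symbols:
Γ^r_{r r} = 2*r/(1 - r^2)
Γ^r_{θ θ} = (r^3 + r)/(r^2 - 1)
Γ^θ_{r θ} = (-r^2 - 1)/(r^3 - r)
Substituting (the symmetric pair Γ^k_{ij}, Γ^k_{ji} combines into a factor 2):
d^2r/dλ^2 + (2*r/(1 - r^2)) (dr/dλ)^2 + ((r^3 + r)/(r^2 - 1)) (dθ/dλ)^2 = 0
d^2θ/dλ^2 + ((-2*r^2 - 2)/(r^3 - r)) (dr/dλ)(dθ/dλ) = 0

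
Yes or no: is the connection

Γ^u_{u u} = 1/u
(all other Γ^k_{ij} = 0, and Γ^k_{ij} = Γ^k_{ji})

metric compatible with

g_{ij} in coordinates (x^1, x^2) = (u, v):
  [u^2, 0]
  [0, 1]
Using ∇_k g_{ij} = ∂_k g_{ij} - Γ^m_{ki} g_{mj} - Γ^m_{kj} g_{im}:
e.g. ∇_u g_{uu} = (2*u) - (u) - (u) = 0
Every component ∇_k g_{ij} vanishes: the connection is metric compatible.
Yes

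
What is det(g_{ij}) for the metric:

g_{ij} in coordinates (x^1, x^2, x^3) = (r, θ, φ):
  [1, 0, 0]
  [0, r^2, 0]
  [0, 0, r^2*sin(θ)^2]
Diagonal metric: det(g) = g_{11}·g_{22}·g_{33}
= (1)·(r^2)·(r^2*sin(θ)^2)
det(g) = r^4*sin(θ)^2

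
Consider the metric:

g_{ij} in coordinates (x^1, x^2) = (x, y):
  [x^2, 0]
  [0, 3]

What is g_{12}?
With x^1 = x, x^2 = y, g_{12} = g_{xy} is the row-1, column-2 entry of the matrix.
g_{12} = 0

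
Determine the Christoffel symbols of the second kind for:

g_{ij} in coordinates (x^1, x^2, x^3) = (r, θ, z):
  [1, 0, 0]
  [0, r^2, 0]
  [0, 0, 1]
Using Γ^k_{ij} = (1/2) g^{km} (∂_i g_{mj} + ∂_j g_{mi} - ∂_m g_{ij}); the metric is diagonal, so only the m = k term contributes.
Non-zero symbols (using the symmetry Γ^k_{ij} = Γ^k_{ji}):
Γ^r_{θ θ} = (1/2) g^{rr} (∂_θ g_{rθ} + ∂_θ g_{rθ} - ∂_r g_{θθ}) = (1/2)(1)((0) + (0) - (2*r)) = -r
Γ^θ_{r θ} = (1/2) g^{θθ} (∂_r g_{θθ} + ∂_θ g_{θr} - ∂_θ g_{rθ}) = (1/2)(1/r^2)((2*r) + (0) - (0)) = 1/r
All other Christoffel symbols are zero.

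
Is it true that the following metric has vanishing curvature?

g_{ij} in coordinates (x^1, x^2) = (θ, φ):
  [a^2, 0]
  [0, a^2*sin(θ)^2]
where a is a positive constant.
Non-zero Christoffel symbols:
Γ^θ_{φ φ} = -sin(2*θ)/2
Γ^φ_{θ φ} = 1/tan(θ)
Ricci tensor: R_{θθ} = 1, R_{θφ} = 0, R_{φφ} = sin(θ)^2
The Ricci tensor is non-zero, so the Riemann tensor is non-zero: not flat.
No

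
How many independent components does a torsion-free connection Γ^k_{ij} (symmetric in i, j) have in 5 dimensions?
Γ^k_{ij} has n choices for the upper index and n(n+1)/2 independent symmetric lower index pairs.
Total = 5 × 5×6/2 = 5 × 15 = 75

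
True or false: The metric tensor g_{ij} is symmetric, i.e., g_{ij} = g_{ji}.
By definition the metric is a symmetric bilinear form, g_{ij} = g_{ji}.
True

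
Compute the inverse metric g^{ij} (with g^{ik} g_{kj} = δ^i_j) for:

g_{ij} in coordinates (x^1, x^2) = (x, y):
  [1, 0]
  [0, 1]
The metric is diagonal, so g^{ij} is diagonal with entries 1/g_{ii}: diag(1, 1).
g^{ij}:
  [1, 0]
  [0, 1]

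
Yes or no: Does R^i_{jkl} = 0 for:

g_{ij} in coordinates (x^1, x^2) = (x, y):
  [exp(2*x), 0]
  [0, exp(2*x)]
Non-zero Christoffel symbols:
Γ^x_{x x} = 1
Γ^x_{y y} = -1
Γ^y_{x y} = 1
Ricci tensor: R_{xx} = 0, R_{xy} = 0, R_{yy} = 0
All R_{ij} vanish; in 2 dimensions the Riemann tensor is fully determined by the Ricci tensor, so R^i_{jkl} = 0: the metric is flat (curvilinear coordinates on flat space).
Yes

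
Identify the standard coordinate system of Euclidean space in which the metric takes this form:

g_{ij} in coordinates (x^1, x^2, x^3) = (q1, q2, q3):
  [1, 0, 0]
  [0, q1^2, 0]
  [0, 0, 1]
The line element ds^2 = dq1^2 + q1^2 dq2^2 + dq3^2 is dr^2 + r^2 dθ^2 + dz^2 with q1 = r, q2 = θ, q3 = z.
cylindrical coordinates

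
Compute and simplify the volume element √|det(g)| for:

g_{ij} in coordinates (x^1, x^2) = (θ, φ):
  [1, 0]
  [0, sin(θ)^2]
det(g) = sin(θ)^2
√|det(g)| = sin(θ) (taking 0 < θ < π so that |sin(θ)| = sin(θ))
Volume element: dV = sin(θ) dθ dφ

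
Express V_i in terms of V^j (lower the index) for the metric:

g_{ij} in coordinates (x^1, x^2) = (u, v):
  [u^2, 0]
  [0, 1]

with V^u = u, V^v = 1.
V_i = g_{ij} V^j:
V_u = (u^2)(u) + (0)(1) = u^3
V_v = (0)(u) + (1)(1) = 1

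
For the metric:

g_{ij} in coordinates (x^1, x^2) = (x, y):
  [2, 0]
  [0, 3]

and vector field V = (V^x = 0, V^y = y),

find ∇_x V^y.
All Christoffel symbols are zero.
∇_x V^y = ∂_x V^y + Γ^y_{x j} V^j
  = (0) + (0)(0) + (0)(y)
  = 0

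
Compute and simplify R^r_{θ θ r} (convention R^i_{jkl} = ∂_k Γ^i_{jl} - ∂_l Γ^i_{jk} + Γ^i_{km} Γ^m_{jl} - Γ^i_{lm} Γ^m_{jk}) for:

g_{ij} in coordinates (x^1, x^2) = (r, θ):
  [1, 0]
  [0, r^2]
Non-zero Christoffel symbols (Γ^k_{ij} = Γ^k_{ji}):
Γ^r_{θ θ} = -r
Γ^θ_{r θ} = 1/r
R^r_{θ θ r} = ∂_θ Γ^r_{θ r} - ∂_r Γ^r_{θ θ} + Γ^r_{θ m} Γ^m_{θ r} - Γ^r_{r m} Γ^m_{θ θ}
  = (0) - (-1) + (-1) - (0) = 0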